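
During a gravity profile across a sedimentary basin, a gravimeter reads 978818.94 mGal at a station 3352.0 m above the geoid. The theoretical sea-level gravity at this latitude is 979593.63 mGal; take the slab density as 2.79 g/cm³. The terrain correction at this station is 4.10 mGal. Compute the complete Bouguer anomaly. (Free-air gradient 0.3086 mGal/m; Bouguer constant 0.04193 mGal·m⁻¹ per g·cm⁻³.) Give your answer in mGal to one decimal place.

-128.3

Free-air correction = 0.3086 × 3352.0 = 1034.43 mGal
Free-air anomaly = 978818.94 − 979593.63 + (1034.43) = 259.74 mGal
Bouguer slab correction = 0.04193 × 2.79 × 3352.0 = 392.13 mGal
Simple Bouguer anomaly = 259.74 − (392.13) = -132.39 mGal
Complete Bouguer anomaly = -132.39 + 4.10 = -128.29 mGal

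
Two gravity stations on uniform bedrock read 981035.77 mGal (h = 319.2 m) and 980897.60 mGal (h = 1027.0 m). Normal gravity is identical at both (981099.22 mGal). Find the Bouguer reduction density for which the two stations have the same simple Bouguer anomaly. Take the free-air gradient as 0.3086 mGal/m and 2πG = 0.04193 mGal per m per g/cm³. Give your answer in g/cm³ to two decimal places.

2.70

Δg_obs = 980897.60 − 981035.77 = -138.17 mGal over Δh = 1027.0 − 319.2 = 707.8 m
Equal Bouguer anomalies ⇒ Δg_obs + (0.3086 − 0.04193ρ)·Δh = 0
0.3086 − 0.04193ρ = −Δg_obs/Δh = 0.19521
ρ = (0.3086 − 0.19521) / 0.04193 = 2.70 g/cm³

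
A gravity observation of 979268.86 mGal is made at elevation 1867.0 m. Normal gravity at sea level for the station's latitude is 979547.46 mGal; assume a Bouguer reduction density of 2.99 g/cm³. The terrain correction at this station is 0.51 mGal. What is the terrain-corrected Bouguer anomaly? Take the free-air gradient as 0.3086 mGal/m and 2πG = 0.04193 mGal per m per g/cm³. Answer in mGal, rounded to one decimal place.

Free-air correction = 0.3086 × 1867.0 = 576.16 mGal
Free-air anomaly = 979268.86 − 979547.46 + (576.16) = 297.56 mGal
Bouguer slab correction = 0.04193 × 2.99 × 1867.0 = 234.07 mGal
Simple Bouguer anomaly = 297.56 − (234.07) = 63.49 mGal
Complete Bouguer anomaly = 63.49 + 0.51 = 64.00 mGal

64.0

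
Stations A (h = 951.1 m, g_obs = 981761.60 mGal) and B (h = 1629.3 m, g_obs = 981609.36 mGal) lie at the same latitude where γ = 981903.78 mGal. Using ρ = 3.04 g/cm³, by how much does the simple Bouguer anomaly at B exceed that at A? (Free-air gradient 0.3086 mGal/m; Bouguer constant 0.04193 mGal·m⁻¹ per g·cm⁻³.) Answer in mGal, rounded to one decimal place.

Δg_SB(A) = 981761.60 − 981903.78 + 0.3086×951.1 − 0.04193×3.04×951.1 = 30.10 mGal
Δg_SB(B) = 981609.36 − 981903.78 + 0.3086×1629.3 − 0.04193×3.04×1629.3 = 0.70 mGal
Difference = 0.70 − (30.10) = -29.40 mGal

-29.4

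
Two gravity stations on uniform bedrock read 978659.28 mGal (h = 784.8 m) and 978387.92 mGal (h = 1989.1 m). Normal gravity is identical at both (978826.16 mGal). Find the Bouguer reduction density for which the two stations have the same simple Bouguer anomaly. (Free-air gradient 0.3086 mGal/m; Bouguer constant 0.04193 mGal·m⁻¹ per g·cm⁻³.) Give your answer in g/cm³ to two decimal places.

Δg_obs = 978387.92 − 978659.28 = -271.36 mGal over Δh = 1989.1 − 784.8 = 1204.3 m
Equal Bouguer anomalies ⇒ Δg_obs + (0.3086 − 0.04193ρ)·Δh = 0
0.3086 − 0.04193ρ = −Δg_obs/Δh = 0.22533
ρ = (0.3086 − 0.22533) / 0.04193 = 1.99 g/cm³

1.99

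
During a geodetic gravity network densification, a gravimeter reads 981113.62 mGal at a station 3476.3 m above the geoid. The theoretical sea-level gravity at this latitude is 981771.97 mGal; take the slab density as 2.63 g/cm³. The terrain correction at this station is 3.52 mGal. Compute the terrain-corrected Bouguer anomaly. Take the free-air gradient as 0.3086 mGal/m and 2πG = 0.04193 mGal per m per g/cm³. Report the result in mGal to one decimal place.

34.6

Free-air correction = 0.3086 × 3476.3 = 1072.79 mGal
Free-air anomaly = 981113.62 − 981771.97 + (1072.79) = 414.44 mGal
Bouguer slab correction = 0.04193 × 2.63 × 3476.3 = 383.35 mGal
Simple Bouguer anomaly = 414.44 − (383.35) = 31.09 mGal
Complete Bouguer anomaly = 31.09 + 3.52 = 34.61 mGal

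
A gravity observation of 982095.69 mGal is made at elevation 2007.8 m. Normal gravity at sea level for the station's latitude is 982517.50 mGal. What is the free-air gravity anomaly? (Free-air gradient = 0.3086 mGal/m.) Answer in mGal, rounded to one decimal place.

Free-air correction = 0.3086 × 2007.8 = 619.61 mGal
Free-air anomaly = 982095.69 − 982517.50 + (619.61) = 197.80 mGal

197.8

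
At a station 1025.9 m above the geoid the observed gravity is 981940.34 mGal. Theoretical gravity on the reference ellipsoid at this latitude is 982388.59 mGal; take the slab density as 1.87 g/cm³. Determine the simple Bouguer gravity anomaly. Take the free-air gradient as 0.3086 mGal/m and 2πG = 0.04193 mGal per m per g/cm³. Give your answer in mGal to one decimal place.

Free-air correction = 0.3086 × 1025.9 = 316.59 mGal
Free-air anomaly = 981940.34 − 982388.59 + (316.59) = -131.66 mGal
Bouguer slab correction = 0.04193 × 1.87 × 1025.9 = 80.44 mGal
Simple Bouguer anomaly = -131.66 − (80.44) = -212.10 mGal

-212.1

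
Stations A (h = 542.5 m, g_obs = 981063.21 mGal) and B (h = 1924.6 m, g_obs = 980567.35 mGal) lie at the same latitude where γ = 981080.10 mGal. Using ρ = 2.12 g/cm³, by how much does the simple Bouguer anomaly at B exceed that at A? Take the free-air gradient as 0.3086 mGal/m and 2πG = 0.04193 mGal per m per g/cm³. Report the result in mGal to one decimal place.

-192.2

Δg_SB(A) = 981063.21 − 981080.10 + 0.3086×542.5 − 0.04193×2.12×542.5 = 102.30 mGal
Δg_SB(B) = 980567.35 − 981080.10 + 0.3086×1924.6 − 0.04193×2.12×1924.6 = -89.90 mGal
Difference = -89.90 − (102.30) = -192.20 mGal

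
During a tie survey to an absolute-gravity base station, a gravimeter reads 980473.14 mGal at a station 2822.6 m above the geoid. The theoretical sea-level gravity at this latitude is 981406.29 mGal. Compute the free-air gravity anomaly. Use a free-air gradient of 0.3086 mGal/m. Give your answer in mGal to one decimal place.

Free-air correction = 0.3086 × 2822.6 = 871.05 mGal
Free-air anomaly = 980473.14 − 981406.29 + (871.05) = -62.10 mGal

-62.1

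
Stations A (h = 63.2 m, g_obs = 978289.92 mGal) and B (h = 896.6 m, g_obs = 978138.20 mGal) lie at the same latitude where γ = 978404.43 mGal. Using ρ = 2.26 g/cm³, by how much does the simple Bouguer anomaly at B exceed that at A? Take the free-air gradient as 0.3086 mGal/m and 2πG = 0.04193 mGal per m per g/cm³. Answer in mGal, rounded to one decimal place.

26.5

Δg_SB(A) = 978289.92 − 978404.43 + 0.3086×63.2 − 0.04193×2.26×63.2 = -101.00 mGal
Δg_SB(B) = 978138.20 − 978404.43 + 0.3086×896.6 − 0.04193×2.26×896.6 = -74.50 mGal
Difference = -74.50 − (-101.00) = 26.50 mGal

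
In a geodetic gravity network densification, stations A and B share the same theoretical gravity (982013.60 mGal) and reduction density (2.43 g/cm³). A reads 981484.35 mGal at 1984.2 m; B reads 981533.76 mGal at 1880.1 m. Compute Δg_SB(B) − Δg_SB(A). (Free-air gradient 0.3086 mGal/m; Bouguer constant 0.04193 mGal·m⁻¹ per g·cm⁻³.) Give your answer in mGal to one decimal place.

27.9

Δg_SB(A) = 981484.35 − 982013.60 + 0.3086×1984.2 − 0.04193×2.43×1984.2 = -119.10 mGal
Δg_SB(B) = 981533.76 − 982013.60 + 0.3086×1880.1 − 0.04193×2.43×1880.1 = -91.20 mGal
Difference = -91.20 − (-119.10) = 27.90 mGal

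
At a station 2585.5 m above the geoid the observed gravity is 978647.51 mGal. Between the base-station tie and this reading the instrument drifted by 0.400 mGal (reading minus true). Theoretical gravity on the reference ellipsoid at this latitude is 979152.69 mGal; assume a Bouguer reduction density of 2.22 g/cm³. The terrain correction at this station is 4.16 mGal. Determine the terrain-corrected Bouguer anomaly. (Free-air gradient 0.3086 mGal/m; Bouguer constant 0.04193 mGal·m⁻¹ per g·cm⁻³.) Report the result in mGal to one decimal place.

Drift-corrected reading = 978647.51 − (0.400) = 978647.110 mGal
Free-air correction = 0.3086 × 2585.5 = 797.89 mGal
Free-air anomaly = 978647.110 − 979152.69 + (797.89) = 292.310 mGal
Bouguer slab correction = 0.04193 × 2.22 × 2585.5 = 240.67 mGal
Simple Bouguer anomaly = 292.310 − (240.67) = 51.640 mGal
Complete Bouguer anomaly = 51.640 + 4.16 = 55.800 mGal

55.8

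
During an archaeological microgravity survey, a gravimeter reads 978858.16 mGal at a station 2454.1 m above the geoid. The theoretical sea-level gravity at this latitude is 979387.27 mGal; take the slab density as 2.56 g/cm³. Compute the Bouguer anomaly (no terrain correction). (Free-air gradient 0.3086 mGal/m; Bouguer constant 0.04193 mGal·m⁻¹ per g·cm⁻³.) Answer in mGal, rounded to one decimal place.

-35.2

Free-air correction = 0.3086 × 2454.1 = 757.34 mGal
Free-air anomaly = 978858.16 − 979387.27 + (757.34) = 228.23 mGal
Bouguer slab correction = 0.04193 × 2.56 × 2454.1 = 263.43 mGal
Simple Bouguer anomaly = 228.23 − (263.43) = -35.20 mGal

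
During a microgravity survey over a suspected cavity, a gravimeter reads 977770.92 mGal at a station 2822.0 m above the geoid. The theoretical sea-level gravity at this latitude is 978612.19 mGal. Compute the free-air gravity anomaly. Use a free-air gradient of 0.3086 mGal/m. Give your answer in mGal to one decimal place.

29.6

Free-air correction = 0.3086 × 2822.0 = 870.87 mGal
Free-air anomaly = 977770.92 − 978612.19 + (870.87) = 29.60 mGal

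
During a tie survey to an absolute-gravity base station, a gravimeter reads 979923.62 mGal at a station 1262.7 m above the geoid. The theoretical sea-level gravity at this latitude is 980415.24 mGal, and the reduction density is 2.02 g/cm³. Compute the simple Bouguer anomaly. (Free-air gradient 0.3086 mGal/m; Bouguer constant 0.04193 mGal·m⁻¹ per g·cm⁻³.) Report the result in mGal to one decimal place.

Free-air correction = 0.3086 × 1262.7 = 389.67 mGal
Free-air anomaly = 979923.62 − 980415.24 + (389.67) = -101.95 mGal
Bouguer slab correction = 0.04193 × 2.02 × 1262.7 = 106.95 mGal
Simple Bouguer anomaly = -101.95 − (106.95) = -208.90 mGal

-208.9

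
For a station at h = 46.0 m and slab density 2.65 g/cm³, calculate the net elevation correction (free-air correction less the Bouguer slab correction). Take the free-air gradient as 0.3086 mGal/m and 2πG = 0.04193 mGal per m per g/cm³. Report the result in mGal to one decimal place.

9.1

Combined gradient = 0.3086 − 0.04193 × 2.65 = 0.1974855 mGal/m
Combined elevation correction = 0.1974855 × 46.0 = 9.1 mGal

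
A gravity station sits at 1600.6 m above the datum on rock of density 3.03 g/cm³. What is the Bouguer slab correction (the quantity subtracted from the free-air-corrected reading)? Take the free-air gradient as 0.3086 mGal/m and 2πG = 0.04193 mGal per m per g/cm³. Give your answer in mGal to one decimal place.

Bouguer slab correction = 0.04193 × 3.03 × 1600.6 = 203.4 mGal

203.4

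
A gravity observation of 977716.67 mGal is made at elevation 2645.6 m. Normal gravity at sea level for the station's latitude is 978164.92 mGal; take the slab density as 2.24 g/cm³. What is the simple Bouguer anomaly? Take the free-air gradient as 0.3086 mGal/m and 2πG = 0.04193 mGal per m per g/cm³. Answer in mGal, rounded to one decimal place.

Free-air correction = 0.3086 × 2645.6 = 816.43 mGal
Free-air anomaly = 977716.67 − 978164.92 + (816.43) = 368.18 mGal
Bouguer slab correction = 0.04193 × 2.24 × 2645.6 = 248.48 mGal
Simple Bouguer anomaly = 368.18 − (248.48) = 119.70 mGal

119.7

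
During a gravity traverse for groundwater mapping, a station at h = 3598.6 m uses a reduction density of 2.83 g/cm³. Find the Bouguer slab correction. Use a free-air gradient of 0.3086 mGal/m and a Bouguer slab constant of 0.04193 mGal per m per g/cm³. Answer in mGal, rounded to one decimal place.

Bouguer slab correction = 0.04193 × 2.83 × 3598.6 = 427.0 mGal

427.0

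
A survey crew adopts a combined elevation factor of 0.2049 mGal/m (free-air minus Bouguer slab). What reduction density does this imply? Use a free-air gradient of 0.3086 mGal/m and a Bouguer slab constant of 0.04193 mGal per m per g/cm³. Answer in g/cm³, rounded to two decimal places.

0.2049 = 0.3086 − 0.04193 × ρ
ρ = (0.3086 − 0.2049) / 0.04193 = 2.47 g/cm³

2.47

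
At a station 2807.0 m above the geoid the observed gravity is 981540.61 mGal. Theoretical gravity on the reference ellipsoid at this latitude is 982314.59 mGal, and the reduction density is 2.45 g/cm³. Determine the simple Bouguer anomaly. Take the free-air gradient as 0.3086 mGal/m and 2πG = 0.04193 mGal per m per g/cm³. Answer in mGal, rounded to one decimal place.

-196.1

Free-air correction = 0.3086 × 2807.0 = 866.24 mGal
Free-air anomaly = 981540.61 − 982314.59 + (866.24) = 92.26 mGal
Bouguer slab correction = 0.04193 × 2.45 × 2807.0 = 288.36 mGal
Simple Bouguer anomaly = 92.26 − (288.36) = -196.10 mGal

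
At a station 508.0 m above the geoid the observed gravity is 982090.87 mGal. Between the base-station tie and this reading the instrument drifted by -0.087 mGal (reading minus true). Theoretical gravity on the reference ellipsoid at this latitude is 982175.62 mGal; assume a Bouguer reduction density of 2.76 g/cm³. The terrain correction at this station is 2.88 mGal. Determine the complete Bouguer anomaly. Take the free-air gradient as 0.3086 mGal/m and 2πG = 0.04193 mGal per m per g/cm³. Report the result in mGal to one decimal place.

Drift-corrected reading = 982090.87 − (-0.087) = 982090.957 mGal
Free-air correction = 0.3086 × 508.0 = 156.77 mGal
Free-air anomaly = 982090.957 − 982175.62 + (156.77) = 72.107 mGal
Bouguer slab correction = 0.04193 × 2.76 × 508.0 = 58.79 mGal
Simple Bouguer anomaly = 72.107 − (58.79) = 13.317 mGal
Complete Bouguer anomaly = 13.317 + 2.88 = 16.197 mGal

16.2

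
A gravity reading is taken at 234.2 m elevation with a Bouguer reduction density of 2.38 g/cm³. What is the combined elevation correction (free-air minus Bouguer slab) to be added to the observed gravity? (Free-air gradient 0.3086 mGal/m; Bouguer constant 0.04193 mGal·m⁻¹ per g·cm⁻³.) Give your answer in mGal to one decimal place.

48.9

Combined gradient = 0.3086 − 0.04193 × 2.38 = 0.2088066 mGal/m
Combined elevation correction = 0.2088066 × 234.2 = 48.9 mGal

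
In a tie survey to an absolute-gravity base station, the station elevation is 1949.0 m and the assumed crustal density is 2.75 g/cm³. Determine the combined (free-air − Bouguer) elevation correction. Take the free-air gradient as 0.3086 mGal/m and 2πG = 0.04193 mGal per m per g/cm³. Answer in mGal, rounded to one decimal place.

376.7

Combined gradient = 0.3086 − 0.04193 × 2.75 = 0.1932925 mGal/m
Combined elevation correction = 0.1932925 × 1949.0 = 376.7 mGal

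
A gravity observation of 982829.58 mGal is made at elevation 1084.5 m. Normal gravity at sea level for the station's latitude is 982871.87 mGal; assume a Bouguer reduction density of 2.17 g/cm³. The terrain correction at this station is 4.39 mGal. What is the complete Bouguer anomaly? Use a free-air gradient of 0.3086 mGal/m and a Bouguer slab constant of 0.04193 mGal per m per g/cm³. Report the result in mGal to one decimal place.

Free-air correction = 0.3086 × 1084.5 = 334.68 mGal
Free-air anomaly = 982829.58 − 982871.87 + (334.68) = 292.39 mGal
Bouguer slab correction = 0.04193 × 2.17 × 1084.5 = 98.68 mGal
Simple Bouguer anomaly = 292.39 − (98.68) = 193.71 mGal
Complete Bouguer anomaly = 193.71 + 4.39 = 198.10 mGal

198.1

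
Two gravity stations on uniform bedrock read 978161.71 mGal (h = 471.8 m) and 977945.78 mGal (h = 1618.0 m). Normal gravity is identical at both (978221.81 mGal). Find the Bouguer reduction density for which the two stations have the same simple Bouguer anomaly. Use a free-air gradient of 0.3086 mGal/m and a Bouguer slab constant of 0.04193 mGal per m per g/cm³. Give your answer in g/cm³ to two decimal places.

Δg_obs = 977945.78 − 978161.71 = -215.93 mGal over Δh = 1618.0 − 471.8 = 1146.2 m
Equal Bouguer anomalies ⇒ Δg_obs + (0.3086 − 0.04193ρ)·Δh = 0
0.3086 − 0.04193ρ = −Δg_obs/Δh = 0.18839
ρ = (0.3086 − 0.18839) / 0.04193 = 2.87 g/cm³

2.87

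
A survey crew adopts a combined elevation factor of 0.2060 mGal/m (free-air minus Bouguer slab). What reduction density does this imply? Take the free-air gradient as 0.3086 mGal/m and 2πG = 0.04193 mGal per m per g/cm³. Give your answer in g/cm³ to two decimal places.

2.45

0.2060 = 0.3086 − 0.04193 × ρ
ρ = (0.3086 − 0.2060) / 0.04193 = 2.45 g/cm³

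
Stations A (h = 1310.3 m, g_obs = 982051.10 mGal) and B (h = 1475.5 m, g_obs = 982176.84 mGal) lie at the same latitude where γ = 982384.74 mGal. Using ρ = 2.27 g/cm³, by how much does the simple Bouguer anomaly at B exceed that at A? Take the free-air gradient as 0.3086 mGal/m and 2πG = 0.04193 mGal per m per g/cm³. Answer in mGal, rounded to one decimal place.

161.0

Δg_SB(A) = 982051.10 − 982384.74 + 0.3086×1310.3 − 0.04193×2.27×1310.3 = -54.00 mGal
Δg_SB(B) = 982176.84 − 982384.74 + 0.3086×1475.5 − 0.04193×2.27×1475.5 = 107.00 mGal
Difference = 107.00 − (-54.00) = 161.00 mGal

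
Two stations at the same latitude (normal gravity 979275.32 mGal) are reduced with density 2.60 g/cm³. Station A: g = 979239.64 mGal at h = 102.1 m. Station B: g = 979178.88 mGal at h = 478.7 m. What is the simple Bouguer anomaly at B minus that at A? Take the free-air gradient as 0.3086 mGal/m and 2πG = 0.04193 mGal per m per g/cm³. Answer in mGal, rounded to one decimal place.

14.4

Δg_SB(A) = 979239.64 − 979275.32 + 0.3086×102.1 − 0.04193×2.60×102.1 = -15.30 mGal
Δg_SB(B) = 979178.88 − 979275.32 + 0.3086×478.7 − 0.04193×2.60×478.7 = -0.90 mGal
Difference = -0.90 − (-15.30) = 14.40 mGal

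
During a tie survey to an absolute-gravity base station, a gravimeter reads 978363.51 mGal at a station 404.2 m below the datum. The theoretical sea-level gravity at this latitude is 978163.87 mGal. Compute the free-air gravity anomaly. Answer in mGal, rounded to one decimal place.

Free-air correction = 0.3086 × -404.2 = -124.74 mGal
Free-air anomaly = 978363.51 − 978163.87 + (-124.74) = 74.90 mGal

74.9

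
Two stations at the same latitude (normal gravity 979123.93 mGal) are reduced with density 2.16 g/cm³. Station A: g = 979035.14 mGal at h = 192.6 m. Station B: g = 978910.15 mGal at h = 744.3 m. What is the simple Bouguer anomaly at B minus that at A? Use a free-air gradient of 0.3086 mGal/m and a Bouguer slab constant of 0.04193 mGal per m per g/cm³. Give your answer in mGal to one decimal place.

Δg_SB(A) = 979035.14 − 979123.93 + 0.3086×192.6 − 0.04193×2.16×192.6 = -46.80 mGal
Δg_SB(B) = 978910.15 − 979123.93 + 0.3086×744.3 − 0.04193×2.16×744.3 = -51.50 mGal
Difference = -51.50 − (-46.80) = -4.70 mGal

-4.7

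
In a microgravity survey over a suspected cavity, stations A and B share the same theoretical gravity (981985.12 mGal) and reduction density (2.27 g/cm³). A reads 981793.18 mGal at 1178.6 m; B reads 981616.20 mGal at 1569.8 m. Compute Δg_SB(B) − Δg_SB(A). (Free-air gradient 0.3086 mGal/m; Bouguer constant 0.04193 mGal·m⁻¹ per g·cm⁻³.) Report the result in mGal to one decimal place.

Δg_SB(A) = 981793.18 − 981985.12 + 0.3086×1178.6 − 0.04193×2.27×1178.6 = 59.60 mGal
Δg_SB(B) = 981616.20 − 981985.12 + 0.3086×1569.8 − 0.04193×2.27×1569.8 = -33.90 mGal
Difference = -33.90 − (59.60) = -93.50 mGal

-93.5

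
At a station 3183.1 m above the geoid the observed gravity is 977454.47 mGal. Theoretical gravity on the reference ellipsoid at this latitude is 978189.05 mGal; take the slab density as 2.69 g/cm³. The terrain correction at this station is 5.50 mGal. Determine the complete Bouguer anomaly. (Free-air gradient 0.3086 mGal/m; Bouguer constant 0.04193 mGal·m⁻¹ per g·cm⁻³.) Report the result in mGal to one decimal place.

Free-air correction = 0.3086 × 3183.1 = 982.30 mGal
Free-air anomaly = 977454.47 − 978189.05 + (982.30) = 247.72 mGal
Bouguer slab correction = 0.04193 × 2.69 × 3183.1 = 359.03 mGal
Simple Bouguer anomaly = 247.72 − (359.03) = -111.31 mGal
Complete Bouguer anomaly = -111.31 + 5.50 = -105.81 mGal

-105.8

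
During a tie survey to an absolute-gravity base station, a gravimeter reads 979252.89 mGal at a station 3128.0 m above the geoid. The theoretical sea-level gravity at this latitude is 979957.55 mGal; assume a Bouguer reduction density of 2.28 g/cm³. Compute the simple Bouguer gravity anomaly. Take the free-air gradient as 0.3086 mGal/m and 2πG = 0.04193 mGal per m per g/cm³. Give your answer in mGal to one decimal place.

-38.4

Free-air correction = 0.3086 × 3128.0 = 965.30 mGal
Free-air anomaly = 979252.89 − 979957.55 + (965.30) = 260.64 mGal
Bouguer slab correction = 0.04193 × 2.28 × 3128.0 = 299.04 mGal
Simple Bouguer anomaly = 260.64 − (299.04) = -38.40 mGal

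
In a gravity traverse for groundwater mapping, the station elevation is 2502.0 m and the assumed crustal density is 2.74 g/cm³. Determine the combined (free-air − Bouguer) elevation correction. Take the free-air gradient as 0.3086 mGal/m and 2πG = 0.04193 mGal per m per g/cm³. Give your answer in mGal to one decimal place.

484.7

Combined gradient = 0.3086 − 0.04193 × 2.74 = 0.1937118 mGal/m
Combined elevation correction = 0.1937118 × 2502.0 = 484.7 mGal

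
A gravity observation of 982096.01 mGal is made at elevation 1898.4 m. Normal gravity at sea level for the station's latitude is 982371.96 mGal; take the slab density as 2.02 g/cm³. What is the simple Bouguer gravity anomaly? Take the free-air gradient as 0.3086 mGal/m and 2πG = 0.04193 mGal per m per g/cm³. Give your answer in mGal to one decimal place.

149.1

Free-air correction = 0.3086 × 1898.4 = 585.85 mGal
Free-air anomaly = 982096.01 − 982371.96 + (585.85) = 309.90 mGal
Bouguer slab correction = 0.04193 × 2.02 × 1898.4 = 160.79 mGal
Simple Bouguer anomaly = 309.90 − (160.79) = 149.11 mGal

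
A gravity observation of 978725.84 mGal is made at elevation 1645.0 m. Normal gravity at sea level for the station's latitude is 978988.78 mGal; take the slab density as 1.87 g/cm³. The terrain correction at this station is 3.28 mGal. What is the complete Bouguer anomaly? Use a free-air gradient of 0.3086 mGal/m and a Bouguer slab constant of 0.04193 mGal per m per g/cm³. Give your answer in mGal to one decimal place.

Free-air correction = 0.3086 × 1645.0 = 507.65 mGal
Free-air anomaly = 978725.84 − 978988.78 + (507.65) = 244.71 mGal
Bouguer slab correction = 0.04193 × 1.87 × 1645.0 = 128.98 mGal
Simple Bouguer anomaly = 244.71 − (128.98) = 115.73 mGal
Complete Bouguer anomaly = 115.73 + 3.28 = 119.01 mGal

119.0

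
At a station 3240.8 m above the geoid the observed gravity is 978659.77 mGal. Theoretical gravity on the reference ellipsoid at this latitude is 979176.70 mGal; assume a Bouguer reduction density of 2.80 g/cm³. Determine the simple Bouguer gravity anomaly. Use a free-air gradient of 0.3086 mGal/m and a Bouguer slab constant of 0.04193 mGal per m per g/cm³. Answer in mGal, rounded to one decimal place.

Free-air correction = 0.3086 × 3240.8 = 1000.11 mGal
Free-air anomaly = 978659.77 − 979176.70 + (1000.11) = 483.18 mGal
Bouguer slab correction = 0.04193 × 2.80 × 3240.8 = 380.48 mGal
Simple Bouguer anomaly = 483.18 − (380.48) = 102.70 mGal

102.7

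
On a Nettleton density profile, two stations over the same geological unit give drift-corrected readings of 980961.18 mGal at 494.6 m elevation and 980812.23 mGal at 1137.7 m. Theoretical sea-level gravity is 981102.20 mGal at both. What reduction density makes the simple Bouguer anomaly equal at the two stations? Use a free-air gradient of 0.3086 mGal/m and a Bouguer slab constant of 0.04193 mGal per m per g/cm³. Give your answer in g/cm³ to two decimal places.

Δg_obs = 980812.23 − 980961.18 = -148.95 mGal over Δh = 1137.7 − 494.6 = 643.1 m
Equal Bouguer anomalies ⇒ Δg_obs + (0.3086 − 0.04193ρ)·Δh = 0
0.3086 − 0.04193ρ = −Δg_obs/Δh = 0.23161
ρ = (0.3086 − 0.23161) / 0.04193 = 1.84 g/cm³

1.84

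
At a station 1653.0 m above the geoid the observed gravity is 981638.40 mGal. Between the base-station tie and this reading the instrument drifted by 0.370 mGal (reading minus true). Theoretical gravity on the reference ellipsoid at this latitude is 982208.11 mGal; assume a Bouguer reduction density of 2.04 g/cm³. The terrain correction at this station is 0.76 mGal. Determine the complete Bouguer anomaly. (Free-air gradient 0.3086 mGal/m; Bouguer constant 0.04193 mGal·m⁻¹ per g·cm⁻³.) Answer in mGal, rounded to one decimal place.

Drift-corrected reading = 981638.40 − (0.370) = 981638.030 mGal
Free-air correction = 0.3086 × 1653.0 = 510.12 mGal
Free-air anomaly = 981638.030 − 982208.11 + (510.12) = -59.960 mGal
Bouguer slab correction = 0.04193 × 2.04 × 1653.0 = 141.39 mGal
Simple Bouguer anomaly = -59.960 − (141.39) = -201.350 mGal
Complete Bouguer anomaly = -201.350 + 0.76 = -200.590 mGal

-200.6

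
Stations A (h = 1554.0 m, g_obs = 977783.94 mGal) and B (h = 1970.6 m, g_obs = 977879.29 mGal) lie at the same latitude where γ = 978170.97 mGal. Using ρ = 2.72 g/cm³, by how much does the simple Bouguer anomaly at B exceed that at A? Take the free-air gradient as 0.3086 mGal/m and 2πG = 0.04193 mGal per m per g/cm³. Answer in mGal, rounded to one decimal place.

Δg_SB(A) = 977783.94 − 978170.97 + 0.3086×1554.0 − 0.04193×2.72×1554.0 = -84.70 mGal
Δg_SB(B) = 977879.29 − 978170.97 + 0.3086×1970.6 − 0.04193×2.72×1970.6 = 91.70 mGal
Difference = 91.70 − (-84.70) = 176.40 mGal

176.4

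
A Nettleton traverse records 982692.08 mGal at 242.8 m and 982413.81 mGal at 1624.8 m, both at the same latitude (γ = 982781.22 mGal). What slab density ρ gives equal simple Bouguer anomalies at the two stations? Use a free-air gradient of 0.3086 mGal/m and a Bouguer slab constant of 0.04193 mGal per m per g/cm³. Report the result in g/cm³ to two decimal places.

2.56

Δg_obs = 982413.81 − 982692.08 = -278.27 mGal over Δh = 1624.8 − 242.8 = 1382.0 m
Equal Bouguer anomalies ⇒ Δg_obs + (0.3086 − 0.04193ρ)·Δh = 0
0.3086 − 0.04193ρ = −Δg_obs/Δh = 0.20135
ρ = (0.3086 − 0.20135) / 0.04193 = 2.56 g/cm³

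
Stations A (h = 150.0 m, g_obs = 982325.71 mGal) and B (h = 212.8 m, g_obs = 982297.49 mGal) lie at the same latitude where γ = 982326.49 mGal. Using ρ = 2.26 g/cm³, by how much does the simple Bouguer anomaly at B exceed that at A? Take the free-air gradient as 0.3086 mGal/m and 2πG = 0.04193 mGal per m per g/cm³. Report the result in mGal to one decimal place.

Δg_SB(A) = 982325.71 − 982326.49 + 0.3086×150.0 − 0.04193×2.26×150.0 = 31.30 mGal
Δg_SB(B) = 982297.49 − 982326.49 + 0.3086×212.8 − 0.04193×2.26×212.8 = 16.50 mGal
Difference = 16.50 − (31.30) = -14.80 mGal

-14.8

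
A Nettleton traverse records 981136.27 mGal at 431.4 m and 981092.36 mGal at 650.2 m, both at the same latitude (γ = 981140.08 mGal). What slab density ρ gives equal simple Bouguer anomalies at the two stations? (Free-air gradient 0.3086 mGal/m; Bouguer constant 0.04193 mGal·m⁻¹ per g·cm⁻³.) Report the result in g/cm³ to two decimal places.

Δg_obs = 981092.36 − 981136.27 = -43.91 mGal over Δh = 650.2 − 431.4 = 218.8 m
Equal Bouguer anomalies ⇒ Δg_obs + (0.3086 − 0.04193ρ)·Δh = 0
0.3086 − 0.04193ρ = −Δg_obs/Δh = 0.20069
ρ = (0.3086 − 0.20069) / 0.04193 = 2.57 g/cm³

2.57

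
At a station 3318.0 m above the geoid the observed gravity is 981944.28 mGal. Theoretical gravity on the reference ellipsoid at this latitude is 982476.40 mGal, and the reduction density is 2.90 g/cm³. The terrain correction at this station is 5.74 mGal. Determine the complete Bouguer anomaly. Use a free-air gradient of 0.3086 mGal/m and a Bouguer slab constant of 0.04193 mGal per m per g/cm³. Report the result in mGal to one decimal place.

Free-air correction = 0.3086 × 3318.0 = 1023.93 mGal
Free-air anomaly = 981944.28 − 982476.40 + (1023.93) = 491.81 mGal
Bouguer slab correction = 0.04193 × 2.90 × 3318.0 = 403.46 mGal
Simple Bouguer anomaly = 491.81 − (403.46) = 88.35 mGal
Complete Bouguer anomaly = 88.35 + 5.74 = 94.09 mGal

94.1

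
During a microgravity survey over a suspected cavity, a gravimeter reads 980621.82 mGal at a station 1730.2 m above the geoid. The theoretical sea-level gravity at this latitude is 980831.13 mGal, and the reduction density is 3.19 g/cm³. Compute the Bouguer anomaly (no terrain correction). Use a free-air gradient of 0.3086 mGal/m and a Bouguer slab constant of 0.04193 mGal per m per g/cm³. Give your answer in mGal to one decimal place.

93.2

Free-air correction = 0.3086 × 1730.2 = 533.94 mGal
Free-air anomaly = 980621.82 − 980831.13 + (533.94) = 324.63 mGal
Bouguer slab correction = 0.04193 × 3.19 × 1730.2 = 231.43 mGal
Simple Bouguer anomaly = 324.63 − (231.43) = 93.20 mGal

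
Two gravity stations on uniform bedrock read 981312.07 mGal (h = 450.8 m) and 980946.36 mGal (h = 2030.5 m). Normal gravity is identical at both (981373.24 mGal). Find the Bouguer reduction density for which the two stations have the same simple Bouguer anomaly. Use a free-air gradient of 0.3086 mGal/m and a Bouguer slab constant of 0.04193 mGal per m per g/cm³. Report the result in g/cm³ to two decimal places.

1.84

Δg_obs = 980946.36 − 981312.07 = -365.71 mGal over Δh = 2030.5 − 450.8 = 1579.7 m
Equal Bouguer anomalies ⇒ Δg_obs + (0.3086 − 0.04193ρ)·Δh = 0
0.3086 − 0.04193ρ = −Δg_obs/Δh = 0.23151
ρ = (0.3086 − 0.23151) / 0.04193 = 1.84 g/cm³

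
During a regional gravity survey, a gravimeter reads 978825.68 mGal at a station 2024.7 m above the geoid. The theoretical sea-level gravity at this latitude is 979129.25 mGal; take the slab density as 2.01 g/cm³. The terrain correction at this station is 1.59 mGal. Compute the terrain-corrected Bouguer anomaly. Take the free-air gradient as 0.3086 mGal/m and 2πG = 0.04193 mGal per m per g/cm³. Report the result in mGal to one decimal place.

Free-air correction = 0.3086 × 2024.7 = 624.82 mGal
Free-air anomaly = 978825.68 − 979129.25 + (624.82) = 321.25 mGal
Bouguer slab correction = 0.04193 × 2.01 × 2024.7 = 170.64 mGal
Simple Bouguer anomaly = 321.25 − (170.64) = 150.61 mGal
Complete Bouguer anomaly = 150.61 + 1.59 = 152.20 mGal

152.2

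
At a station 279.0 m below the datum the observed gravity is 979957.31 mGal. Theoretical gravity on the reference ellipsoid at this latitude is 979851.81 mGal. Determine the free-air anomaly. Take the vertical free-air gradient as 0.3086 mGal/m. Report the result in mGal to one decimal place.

Free-air correction = 0.3086 × -279.0 = -86.10 mGal
Free-air anomaly = 979957.31 − 979851.81 + (-86.10) = 19.40 mGal

19.4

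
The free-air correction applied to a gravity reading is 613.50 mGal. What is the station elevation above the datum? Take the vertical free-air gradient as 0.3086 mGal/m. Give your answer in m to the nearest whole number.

1988

h = 613.50 / 0.3086 = 1988.01 m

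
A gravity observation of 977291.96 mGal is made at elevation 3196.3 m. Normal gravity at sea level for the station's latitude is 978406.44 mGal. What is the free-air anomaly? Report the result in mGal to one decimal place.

Free-air correction = 0.3086 × 3196.3 = 986.38 mGal
Free-air anomaly = 977291.96 − 978406.44 + (986.38) = -128.10 mGal

-128.1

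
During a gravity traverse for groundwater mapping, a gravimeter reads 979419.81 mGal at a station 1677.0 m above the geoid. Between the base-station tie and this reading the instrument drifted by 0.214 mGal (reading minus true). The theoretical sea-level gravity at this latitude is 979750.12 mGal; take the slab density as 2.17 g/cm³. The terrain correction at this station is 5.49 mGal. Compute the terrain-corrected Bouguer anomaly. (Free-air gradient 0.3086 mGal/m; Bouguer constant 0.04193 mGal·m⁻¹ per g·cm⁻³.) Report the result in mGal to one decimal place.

39.9

Drift-corrected reading = 979419.81 − (0.214) = 979419.596 mGal
Free-air correction = 0.3086 × 1677.0 = 517.52 mGal
Free-air anomaly = 979419.596 − 979750.12 + (517.52) = 186.996 mGal
Bouguer slab correction = 0.04193 × 2.17 × 1677.0 = 152.59 mGal
Simple Bouguer anomaly = 186.996 − (152.59) = 34.406 mGal
Complete Bouguer anomaly = 34.406 + 5.49 = 39.896 mGal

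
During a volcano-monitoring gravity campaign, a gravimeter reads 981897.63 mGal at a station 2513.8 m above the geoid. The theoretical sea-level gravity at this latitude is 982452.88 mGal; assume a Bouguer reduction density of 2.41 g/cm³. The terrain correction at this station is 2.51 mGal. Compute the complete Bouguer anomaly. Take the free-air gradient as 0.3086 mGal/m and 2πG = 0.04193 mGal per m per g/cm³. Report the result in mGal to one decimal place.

-31.0

Free-air correction = 0.3086 × 2513.8 = 775.76 mGal
Free-air anomaly = 981897.63 − 982452.88 + (775.76) = 220.51 mGal
Bouguer slab correction = 0.04193 × 2.41 × 2513.8 = 254.02 mGal
Simple Bouguer anomaly = 220.51 − (254.02) = -33.51 mGal
Complete Bouguer anomaly = -33.51 + 2.51 = -31.00 mGal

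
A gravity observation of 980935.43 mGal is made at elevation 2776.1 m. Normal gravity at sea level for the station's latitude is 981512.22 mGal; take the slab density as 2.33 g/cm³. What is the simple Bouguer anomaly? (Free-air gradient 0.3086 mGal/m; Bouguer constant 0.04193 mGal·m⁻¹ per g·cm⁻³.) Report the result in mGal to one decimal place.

8.7

Free-air correction = 0.3086 × 2776.1 = 856.70 mGal
Free-air anomaly = 980935.43 − 981512.22 + (856.70) = 279.91 mGal
Bouguer slab correction = 0.04193 × 2.33 × 2776.1 = 271.22 mGal
Simple Bouguer anomaly = 279.91 − (271.22) = 8.69 mGal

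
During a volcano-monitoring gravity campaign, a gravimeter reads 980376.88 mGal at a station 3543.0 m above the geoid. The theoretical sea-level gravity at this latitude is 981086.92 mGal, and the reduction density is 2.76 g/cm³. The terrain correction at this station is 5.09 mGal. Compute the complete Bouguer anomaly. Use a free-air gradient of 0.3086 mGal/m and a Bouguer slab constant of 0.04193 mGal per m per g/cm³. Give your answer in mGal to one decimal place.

Free-air correction = 0.3086 × 3543.0 = 1093.37 mGal
Free-air anomaly = 980376.88 − 981086.92 + (1093.37) = 383.33 mGal
Bouguer slab correction = 0.04193 × 2.76 × 3543.0 = 410.02 mGal
Simple Bouguer anomaly = 383.33 − (410.02) = -26.69 mGal
Complete Bouguer anomaly = -26.69 + 5.09 = -21.60 mGal

-21.6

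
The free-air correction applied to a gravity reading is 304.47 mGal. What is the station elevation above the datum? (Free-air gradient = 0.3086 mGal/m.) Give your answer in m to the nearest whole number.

h = 304.47 / 0.3086 = 986.62 m

987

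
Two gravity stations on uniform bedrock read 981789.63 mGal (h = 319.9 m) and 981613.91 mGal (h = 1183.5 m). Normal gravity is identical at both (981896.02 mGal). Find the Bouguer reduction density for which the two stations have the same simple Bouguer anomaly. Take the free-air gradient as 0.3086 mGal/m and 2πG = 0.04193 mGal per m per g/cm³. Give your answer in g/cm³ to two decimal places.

2.51

Δg_obs = 981613.91 − 981789.63 = -175.72 mGal over Δh = 1183.5 − 319.9 = 863.6 m
Equal Bouguer anomalies ⇒ Δg_obs + (0.3086 − 0.04193ρ)·Δh = 0
0.3086 − 0.04193ρ = −Δg_obs/Δh = 0.20347
ρ = (0.3086 − 0.20347) / 0.04193 = 2.51 g/cm³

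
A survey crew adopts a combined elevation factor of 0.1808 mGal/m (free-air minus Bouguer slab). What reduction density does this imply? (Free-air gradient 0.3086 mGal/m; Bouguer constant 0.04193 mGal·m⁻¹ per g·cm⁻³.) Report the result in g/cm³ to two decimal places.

3.05

0.1808 = 0.3086 − 0.04193 × ρ
ρ = (0.3086 − 0.1808) / 0.04193 = 3.05 g/cm³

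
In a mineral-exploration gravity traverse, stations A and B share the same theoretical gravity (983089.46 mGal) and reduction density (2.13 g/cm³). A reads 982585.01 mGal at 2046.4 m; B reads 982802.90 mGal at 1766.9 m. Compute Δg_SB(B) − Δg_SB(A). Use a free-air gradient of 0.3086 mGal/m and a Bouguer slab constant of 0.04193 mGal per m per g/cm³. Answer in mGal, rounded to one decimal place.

Δg_SB(A) = 982585.01 − 983089.46 + 0.3086×2046.4 − 0.04193×2.13×2046.4 = -55.70 mGal
Δg_SB(B) = 982802.90 − 983089.46 + 0.3086×1766.9 − 0.04193×2.13×1766.9 = 100.90 mGal
Difference = 100.90 − (-55.70) = 156.60 mGal

156.6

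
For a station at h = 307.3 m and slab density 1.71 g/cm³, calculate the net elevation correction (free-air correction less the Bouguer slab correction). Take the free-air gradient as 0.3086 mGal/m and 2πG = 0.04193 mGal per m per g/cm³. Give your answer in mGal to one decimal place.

72.8

Combined gradient = 0.3086 − 0.04193 × 1.71 = 0.2368997 mGal/m
Combined elevation correction = 0.2368997 × 307.3 = 72.8 mGal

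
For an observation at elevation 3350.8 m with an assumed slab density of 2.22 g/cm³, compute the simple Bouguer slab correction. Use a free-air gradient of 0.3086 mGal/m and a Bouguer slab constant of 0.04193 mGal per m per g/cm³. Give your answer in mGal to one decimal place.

311.9

Bouguer slab correction = 0.04193 × 2.22 × 3350.8 = 311.9 mGal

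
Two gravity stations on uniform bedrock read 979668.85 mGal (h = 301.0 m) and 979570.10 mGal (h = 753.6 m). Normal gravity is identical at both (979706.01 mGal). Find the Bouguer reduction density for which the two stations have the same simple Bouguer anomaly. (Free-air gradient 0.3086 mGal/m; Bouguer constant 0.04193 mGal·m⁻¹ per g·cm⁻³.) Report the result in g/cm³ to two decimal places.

Δg_obs = 979570.10 − 979668.85 = -98.75 mGal over Δh = 753.6 − 301.0 = 452.6 m
Equal Bouguer anomalies ⇒ Δg_obs + (0.3086 − 0.04193ρ)·Δh = 0
0.3086 − 0.04193ρ = −Δg_obs/Δh = 0.21818
ρ = (0.3086 − 0.21818) / 0.04193 = 2.16 g/cm³

2.16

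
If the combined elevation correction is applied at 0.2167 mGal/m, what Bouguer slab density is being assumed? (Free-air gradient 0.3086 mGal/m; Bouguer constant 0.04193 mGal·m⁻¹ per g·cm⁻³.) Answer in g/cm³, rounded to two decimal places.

0.2167 = 0.3086 − 0.04193 × ρ
ρ = (0.3086 − 0.2167) / 0.04193 = 2.19 g/cm³

2.19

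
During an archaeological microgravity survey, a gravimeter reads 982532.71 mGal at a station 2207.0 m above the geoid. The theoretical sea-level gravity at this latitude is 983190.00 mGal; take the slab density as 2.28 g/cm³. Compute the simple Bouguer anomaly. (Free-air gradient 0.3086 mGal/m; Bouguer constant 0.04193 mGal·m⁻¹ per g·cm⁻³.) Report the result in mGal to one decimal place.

-187.2

Free-air correction = 0.3086 × 2207.0 = 681.08 mGal
Free-air anomaly = 982532.71 − 983190.00 + (681.08) = 23.79 mGal
Bouguer slab correction = 0.04193 × 2.28 × 2207.0 = 210.99 mGal
Simple Bouguer anomaly = 23.79 − (210.99) = -187.20 mGal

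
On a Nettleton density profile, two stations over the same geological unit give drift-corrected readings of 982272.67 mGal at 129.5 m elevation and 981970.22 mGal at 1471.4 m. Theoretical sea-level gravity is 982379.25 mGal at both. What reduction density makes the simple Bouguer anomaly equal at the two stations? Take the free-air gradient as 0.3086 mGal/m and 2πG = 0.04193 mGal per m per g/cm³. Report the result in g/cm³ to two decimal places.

Δg_obs = 981970.22 − 982272.67 = -302.45 mGal over Δh = 1471.4 − 129.5 = 1341.9 m
Equal Bouguer anomalies ⇒ Δg_obs + (0.3086 − 0.04193ρ)·Δh = 0
0.3086 − 0.04193ρ = −Δg_obs/Δh = 0.22539
ρ = (0.3086 − 0.22539) / 0.04193 = 1.98 g/cm³

1.98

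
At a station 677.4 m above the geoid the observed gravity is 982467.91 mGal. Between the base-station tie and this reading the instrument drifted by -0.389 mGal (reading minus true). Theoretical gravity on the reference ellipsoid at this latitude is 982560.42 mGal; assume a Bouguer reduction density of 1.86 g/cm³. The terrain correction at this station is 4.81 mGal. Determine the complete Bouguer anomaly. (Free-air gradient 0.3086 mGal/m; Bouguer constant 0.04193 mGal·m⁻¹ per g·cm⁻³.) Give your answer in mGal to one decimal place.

Drift-corrected reading = 982467.91 − (-0.389) = 982468.299 mGal
Free-air correction = 0.3086 × 677.4 = 209.05 mGal
Free-air anomaly = 982468.299 − 982560.42 + (209.05) = 116.929 mGal
Bouguer slab correction = 0.04193 × 1.86 × 677.4 = 52.83 mGal
Simple Bouguer anomaly = 116.929 − (52.83) = 64.099 mGal
Complete Bouguer anomaly = 64.099 + 4.81 = 68.909 mGal

68.9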